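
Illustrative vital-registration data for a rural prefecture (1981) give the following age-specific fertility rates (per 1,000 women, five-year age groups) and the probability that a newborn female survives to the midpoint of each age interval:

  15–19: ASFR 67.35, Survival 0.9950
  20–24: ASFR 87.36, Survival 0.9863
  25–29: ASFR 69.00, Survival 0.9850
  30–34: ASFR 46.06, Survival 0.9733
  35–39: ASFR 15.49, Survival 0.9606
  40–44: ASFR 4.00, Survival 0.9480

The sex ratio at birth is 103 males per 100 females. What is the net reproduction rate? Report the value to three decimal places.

Proportion female at birth = 100 / (100 + 103) = 0.49261.
Per-age-group product (5 × ASFR × survival probability):
  15–19: 5 × 67.35/1000 × 0.9950 = 0.33507
  20–24: 5 × 87.36/1000 × 0.9863 = 0.43082
  25–29: 5 × 69.00/1000 × 0.9850 = 0.33983
  30–34: 5 × 46.06/1000 × 0.9733 = 0.22415
  35–39: 5 × 15.49/1000 × 0.9606 = 0.07440
  40–44: 5 × 4.00/1000 × 0.9480 = 0.01896
Sum = 1.42323
NRR = 0.49261 × 1.42323 = 0.70110
An NRR under 1 implies long-run decline under these rates.

0.701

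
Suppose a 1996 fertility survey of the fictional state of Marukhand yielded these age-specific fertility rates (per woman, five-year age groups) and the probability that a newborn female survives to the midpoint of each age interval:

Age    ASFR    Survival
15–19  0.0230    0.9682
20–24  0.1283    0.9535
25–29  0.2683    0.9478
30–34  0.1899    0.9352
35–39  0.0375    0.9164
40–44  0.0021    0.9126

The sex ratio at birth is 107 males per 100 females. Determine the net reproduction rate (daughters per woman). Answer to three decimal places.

1.480

Proportion female at birth = 100 / (100 + 107) = 0.48309.
Each age group contributes 5 × ASFR × survival:
  15–19: 5 × 0.0230 × 0.9682 = 0.11134
  20–24: 5 × 0.1283 × 0.9535 = 0.61167
  25–29: 5 × 0.2683 × 0.9478 = 1.27147
  30–34: 5 × 0.1899 × 0.9352 = 0.88797
  35–39: 5 × 0.0375 × 0.9164 = 0.17183
  40–44: 5 × 0.0021 × 0.9126 = 0.00958
Sum = 3.06386
NRR = 0.48309 × 3.06386 = 1.48012
An NRR exceeding 1 indicates intrinsic growth under these rates.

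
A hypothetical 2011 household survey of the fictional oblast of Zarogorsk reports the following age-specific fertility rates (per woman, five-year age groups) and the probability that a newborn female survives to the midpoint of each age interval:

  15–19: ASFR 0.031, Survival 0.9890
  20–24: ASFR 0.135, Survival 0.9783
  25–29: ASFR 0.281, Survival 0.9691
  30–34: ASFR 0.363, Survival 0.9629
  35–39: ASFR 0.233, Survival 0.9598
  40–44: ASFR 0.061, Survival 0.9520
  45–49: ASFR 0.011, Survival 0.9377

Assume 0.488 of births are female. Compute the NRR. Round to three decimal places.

Proportion female at birth = 0.488.
Weighting each age-specific rate by interval width and survival:
  15–19: 5 × 0.031 × 0.9890 = 0.15330
  20–24: 5 × 0.135 × 0.9783 = 0.66035
  25–29: 5 × 0.281 × 0.9691 = 1.36159
  30–34: 5 × 0.363 × 0.9629 = 1.74766
  35–39: 5 × 0.233 × 0.9598 = 1.11817
  40–44: 5 × 0.061 × 0.9520 = 0.29036
  45–49: 5 × 0.011 × 0.9377 = 0.05157
Sum = 5.38300
NRR = 0.488 × 5.38300 = 2.62690

2.627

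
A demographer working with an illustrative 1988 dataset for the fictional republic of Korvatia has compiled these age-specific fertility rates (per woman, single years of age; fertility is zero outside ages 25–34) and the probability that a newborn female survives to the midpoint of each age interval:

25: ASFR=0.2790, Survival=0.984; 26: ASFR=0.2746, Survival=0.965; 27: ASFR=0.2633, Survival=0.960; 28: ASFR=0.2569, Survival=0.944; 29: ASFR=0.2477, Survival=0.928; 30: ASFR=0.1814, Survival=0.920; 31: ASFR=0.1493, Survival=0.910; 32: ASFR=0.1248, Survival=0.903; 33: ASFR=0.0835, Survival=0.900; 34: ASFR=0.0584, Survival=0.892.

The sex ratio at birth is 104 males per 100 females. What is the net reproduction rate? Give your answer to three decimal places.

Proportion female at birth = 100 / (100 + 104) = 0.49020.
Per-age-group product (1 × ASFR × survival probability):
  25: 1 × 0.2790 × 0.984 = 0.27454
  26: 1 × 0.2746 × 0.965 = 0.26499
  27: 1 × 0.2633 × 0.960 = 0.25277
  28: 1 × 0.2569 × 0.944 = 0.24251
  29: 1 × 0.2477 × 0.928 = 0.22987
  30: 1 × 0.1814 × 0.920 = 0.16689
  31: 1 × 0.1493 × 0.910 = 0.13586
  32: 1 × 0.1248 × 0.903 = 0.11269
  33: 1 × 0.0835 × 0.900 = 0.07515
  34: 1 × 0.0584 × 0.892 = 0.05209
Sum = 1.80736
NRR = 0.49020 × 1.80736 = 0.88597
An NRR under 1 implies long-run decline under these rates.

0.886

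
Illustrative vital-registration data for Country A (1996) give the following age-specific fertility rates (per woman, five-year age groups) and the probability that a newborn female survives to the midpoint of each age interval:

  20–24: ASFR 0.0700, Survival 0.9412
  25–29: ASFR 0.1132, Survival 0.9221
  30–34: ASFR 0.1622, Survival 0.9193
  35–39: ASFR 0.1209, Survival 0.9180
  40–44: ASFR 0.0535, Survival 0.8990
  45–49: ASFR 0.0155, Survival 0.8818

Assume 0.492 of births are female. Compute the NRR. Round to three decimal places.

Proportion female at birth = 0.492.
Each age group contributes 5 × ASFR × survival:
  20–24: 5 × 0.0700 × 0.9412 = 0.32942
  25–29: 5 × 0.1132 × 0.9221 = 0.52191
  30–34: 5 × 0.1622 × 0.9193 = 0.74555
  35–39: 5 × 0.1209 × 0.9180 = 0.55493
  40–44: 5 × 0.0535 × 0.8990 = 0.24048
  45–49: 5 × 0.0155 × 0.8818 = 0.06834
Sum = 2.46063
NRR = 0.492 × 2.46063 = 1.21063
With NRR above 1 the population is above replacement fertility.

1.211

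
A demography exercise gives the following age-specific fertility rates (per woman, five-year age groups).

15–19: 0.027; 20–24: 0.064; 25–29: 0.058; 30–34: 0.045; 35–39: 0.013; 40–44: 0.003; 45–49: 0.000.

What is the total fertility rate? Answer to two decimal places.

Sum of ASFRs = 0.027 + 0.064 + 0.058 + 0.045 + 0.013 + 0.003 + 0.000 = 0.210
TFR = 5 × 0.210 = 1.05

1.05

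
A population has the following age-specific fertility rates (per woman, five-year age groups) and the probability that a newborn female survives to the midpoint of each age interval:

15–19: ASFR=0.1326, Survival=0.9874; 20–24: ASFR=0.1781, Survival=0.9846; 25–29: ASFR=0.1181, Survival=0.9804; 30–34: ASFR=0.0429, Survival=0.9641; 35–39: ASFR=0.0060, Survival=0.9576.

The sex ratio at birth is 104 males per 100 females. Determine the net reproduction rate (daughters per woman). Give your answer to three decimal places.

Proportion female at birth = 100 / (100 + 104) = 0.49020.
Per-age-group product (5 × ASFR × survival probability):
  15–19: 5 × 0.1326 × 0.9874 = 0.65465
  20–24: 5 × 0.1781 × 0.9846 = 0.87679
  25–29: 5 × 0.1181 × 0.9804 = 0.57893
  30–34: 5 × 0.0429 × 0.9641 = 0.20680
  35–39: 5 × 0.0060 × 0.9576 = 0.02873
Sum = 2.34590
NRR = 0.49020 × 2.34590 = 1.14996

1.150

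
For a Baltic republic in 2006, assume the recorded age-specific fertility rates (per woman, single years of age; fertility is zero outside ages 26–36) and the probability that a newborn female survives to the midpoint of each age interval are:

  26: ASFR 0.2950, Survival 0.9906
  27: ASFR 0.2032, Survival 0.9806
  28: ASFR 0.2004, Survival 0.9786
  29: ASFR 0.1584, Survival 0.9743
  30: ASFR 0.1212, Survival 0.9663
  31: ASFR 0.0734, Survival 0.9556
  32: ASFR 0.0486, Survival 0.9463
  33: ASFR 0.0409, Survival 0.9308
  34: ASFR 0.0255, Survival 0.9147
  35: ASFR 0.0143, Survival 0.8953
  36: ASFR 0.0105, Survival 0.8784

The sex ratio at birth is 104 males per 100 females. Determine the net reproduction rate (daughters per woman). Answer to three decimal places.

0.568

Proportion female at birth = 100 / (100 + 104) = 0.49020.
Survival-weighted fertility by age (1·fₓ·Sₓ):
  26: 1 × 0.2950 × 0.9906 = 0.29223
  27: 1 × 0.2032 × 0.9806 = 0.19926
  28: 1 × 0.2004 × 0.9786 = 0.19611
  29: 1 × 0.1584 × 0.9743 = 0.15433
  30: 1 × 0.1212 × 0.9663 = 0.11712
  31: 1 × 0.0734 × 0.9556 = 0.07014
  32: 1 × 0.0486 × 0.9463 = 0.04599
  33: 1 × 0.0409 × 0.9308 = 0.03807
  34: 1 × 0.0255 × 0.9147 = 0.02332
  35: 1 × 0.0143 × 0.8953 = 0.01280
  36: 1 × 0.0105 × 0.8784 = 0.00922
Sum = 1.15859
NRR = 0.49020 × 1.15859 = 0.56794
An NRR under 1 implies long-run decline under these rates.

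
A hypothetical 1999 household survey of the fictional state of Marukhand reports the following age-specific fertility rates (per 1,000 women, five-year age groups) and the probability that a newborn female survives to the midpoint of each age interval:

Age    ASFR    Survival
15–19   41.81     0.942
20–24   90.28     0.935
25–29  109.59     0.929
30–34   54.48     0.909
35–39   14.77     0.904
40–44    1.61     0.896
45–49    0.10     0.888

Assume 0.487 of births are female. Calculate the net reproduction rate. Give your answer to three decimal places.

Proportion female at birth = 0.487.
Per-age-group product (5 × ASFR × survival probability):
  15–19: 5 × 41.81/1000 × 0.942 = 0.19693
  20–24: 5 × 90.28/1000 × 0.935 = 0.42206
  25–29: 5 × 109.59/1000 × 0.929 = 0.50905
  30–34: 5 × 54.48/1000 × 0.909 = 0.24761
  35–39: 5 × 14.77/1000 × 0.904 = 0.06676
  40–44: 5 × 1.61/1000 × 0.896 = 0.00721
  45–49: 5 × 0.10/1000 × 0.888 = 0.00044
Sum = 1.45006
NRR = 0.487 × 1.45006 = 0.70618
NRR < 1, so the cohort does not fully replace itself.

0.706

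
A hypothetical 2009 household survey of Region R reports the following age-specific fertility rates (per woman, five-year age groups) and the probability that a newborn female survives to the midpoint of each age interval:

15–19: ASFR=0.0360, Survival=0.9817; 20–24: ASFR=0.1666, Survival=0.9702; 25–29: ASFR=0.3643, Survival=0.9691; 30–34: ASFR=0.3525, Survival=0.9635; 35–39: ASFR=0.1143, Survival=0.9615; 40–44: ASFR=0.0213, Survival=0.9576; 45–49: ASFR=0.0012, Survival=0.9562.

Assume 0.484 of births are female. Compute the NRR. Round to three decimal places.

Proportion female at birth = 0.484.
Each age group contributes 5 × ASFR × survival:
  15–19: 5 × 0.0360 × 0.9817 = 0.17671
  20–24: 5 × 0.1666 × 0.9702 = 0.80818
  25–29: 5 × 0.3643 × 0.9691 = 1.76522
  30–34: 5 × 0.3525 × 0.9635 = 1.69817
  35–39: 5 × 0.1143 × 0.9615 = 0.54950
  40–44: 5 × 0.0213 × 0.9576 = 0.10198
  45–49: 5 × 0.0012 × 0.9562 = 0.00574
Sum = 5.10550
NRR = 0.484 × 5.10550 = 2.47106

2.471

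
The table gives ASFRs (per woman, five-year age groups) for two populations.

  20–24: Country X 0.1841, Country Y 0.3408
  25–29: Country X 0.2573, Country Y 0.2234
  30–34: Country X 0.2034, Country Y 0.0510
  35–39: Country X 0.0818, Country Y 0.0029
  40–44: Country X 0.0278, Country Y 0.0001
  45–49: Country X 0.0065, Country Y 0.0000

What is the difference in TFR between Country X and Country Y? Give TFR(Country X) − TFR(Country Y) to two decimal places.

0.71

Country X:
  Sum of ASFRs = 0.1841 + 0.2573 + 0.2034 + 0.0818 + 0.0278 + 0.0065 = 0.7609
  TFR = 5 × 0.7609 = 3.8045
Country Y:
  Sum of ASFRs = 0.3408 + 0.2234 + 0.0510 + 0.0029 + 0.0001 + 0.0000 = 0.6182
  TFR = 5 × 0.6182 = 3.091
Difference = 3.8045 − 3.091 = 0.7135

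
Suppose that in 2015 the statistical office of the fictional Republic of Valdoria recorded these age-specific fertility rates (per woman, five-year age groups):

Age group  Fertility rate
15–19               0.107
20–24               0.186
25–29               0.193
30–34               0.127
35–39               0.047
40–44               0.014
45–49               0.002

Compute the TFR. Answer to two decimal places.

Sum of ASFRs = 0.107 + 0.186 + 0.193 + 0.127 + 0.047 + 0.014 + 0.002 = 0.676
TFR = 5 × 0.676 = 3.38

3.38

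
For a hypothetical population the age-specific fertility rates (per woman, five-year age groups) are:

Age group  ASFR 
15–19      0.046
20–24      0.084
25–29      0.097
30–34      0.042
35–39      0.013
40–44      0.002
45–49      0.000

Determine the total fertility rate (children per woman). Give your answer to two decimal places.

Sum of ASFRs = 0.046 + 0.084 + 0.097 + 0.042 + 0.013 + 0.002 + 0.000 = 0.284
TFR = 5 × 0.284 = 1.42

1.42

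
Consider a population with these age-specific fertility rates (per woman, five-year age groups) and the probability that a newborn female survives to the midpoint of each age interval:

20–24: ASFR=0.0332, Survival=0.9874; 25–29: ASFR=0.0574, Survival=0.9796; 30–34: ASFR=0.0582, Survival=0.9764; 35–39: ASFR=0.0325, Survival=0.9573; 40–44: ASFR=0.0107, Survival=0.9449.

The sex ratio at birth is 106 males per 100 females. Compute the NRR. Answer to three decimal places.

Proportion female at birth = 100 / (100 + 106) = 0.48544.
Weighting each age-specific rate by interval width and survival:
  20–24: 5 × 0.0332 × 0.9874 = 0.16391
  25–29: 5 × 0.0574 × 0.9796 = 0.28115
  30–34: 5 × 0.0582 × 0.9764 = 0.28413
  35–39: 5 × 0.0325 × 0.9573 = 0.15556
  40–44: 5 × 0.0107 × 0.9449 = 0.05055
Sum = 0.93530
NRR = 0.48544 × 0.93530 = 0.45403

0.454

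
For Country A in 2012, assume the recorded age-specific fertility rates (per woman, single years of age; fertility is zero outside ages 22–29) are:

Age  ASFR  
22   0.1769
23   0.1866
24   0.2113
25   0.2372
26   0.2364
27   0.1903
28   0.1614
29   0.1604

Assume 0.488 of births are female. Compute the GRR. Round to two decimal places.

Proportion female at birth = 0.488.
Sum of ASFRs = 0.1769 + 0.1866 + 0.2113 + 0.2372 + 0.2364 + 0.1903 + 0.1614 + 0.1604 = 1.5605
TFR = 1.5605
GRR = 0.488 × 1.5605 = 0.76152

0.76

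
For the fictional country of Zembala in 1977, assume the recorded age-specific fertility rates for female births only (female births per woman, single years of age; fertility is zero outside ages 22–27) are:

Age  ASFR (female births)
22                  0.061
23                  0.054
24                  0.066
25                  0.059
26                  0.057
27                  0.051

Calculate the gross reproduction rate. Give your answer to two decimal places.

Sum of female ASFRs = 0.061 + 0.054 + 0.066 + 0.059 + 0.057 + 0.051 = 0.348
GRR = 0.348

0.35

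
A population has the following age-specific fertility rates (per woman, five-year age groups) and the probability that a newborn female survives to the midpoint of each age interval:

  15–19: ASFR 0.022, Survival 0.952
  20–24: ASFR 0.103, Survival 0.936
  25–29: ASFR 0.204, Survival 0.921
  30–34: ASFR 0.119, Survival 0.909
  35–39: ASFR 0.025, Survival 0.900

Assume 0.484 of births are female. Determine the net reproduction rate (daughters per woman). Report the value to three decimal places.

Proportion female at birth = 0.484.
Survival-weighted fertility by age (5·fₓ·Sₓ):
  15–19: 5 × 0.022 × 0.952 = 0.10472
  20–24: 5 × 0.103 × 0.936 = 0.48204
  25–29: 5 × 0.204 × 0.921 = 0.93942
  30–34: 5 × 0.119 × 0.909 = 0.54086
  35–39: 5 × 0.025 × 0.900 = 0.11250
Sum = 2.17954
NRR = 0.484 × 2.17954 = 1.05490

1.055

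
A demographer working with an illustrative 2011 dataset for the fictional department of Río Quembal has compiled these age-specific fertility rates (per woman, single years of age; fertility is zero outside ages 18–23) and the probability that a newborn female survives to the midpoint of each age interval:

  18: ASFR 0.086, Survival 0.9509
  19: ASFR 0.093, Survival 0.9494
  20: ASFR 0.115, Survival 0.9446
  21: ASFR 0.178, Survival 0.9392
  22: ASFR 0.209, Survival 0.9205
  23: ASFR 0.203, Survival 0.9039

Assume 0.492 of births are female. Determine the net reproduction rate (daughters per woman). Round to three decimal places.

Proportion female at birth = 0.492.
Per-age-group product (1 × ASFR × survival probability):
  18: 1 × 0.086 × 0.9509 = 0.08178
  19: 1 × 0.093 × 0.9494 = 0.08829
  20: 1 × 0.115 × 0.9446 = 0.10863
  21: 1 × 0.178 × 0.9392 = 0.16718
  22: 1 × 0.209 × 0.9205 = 0.19238
  23: 1 × 0.203 × 0.9039 = 0.18349
Sum = 0.82175
NRR = 0.492 × 0.82175 = 0.40430
With NRR below 1 the population is below replacement fertility.

0.404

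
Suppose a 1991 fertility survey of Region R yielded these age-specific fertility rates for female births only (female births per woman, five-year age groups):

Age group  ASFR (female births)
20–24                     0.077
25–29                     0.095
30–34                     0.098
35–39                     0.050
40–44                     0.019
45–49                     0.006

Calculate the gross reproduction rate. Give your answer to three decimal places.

1.725

Sum of female ASFRs = 0.077 + 0.095 + 0.098 + 0.050 + 0.019 + 0.006 = 0.345
GRR = 5 × 0.345 = 1.725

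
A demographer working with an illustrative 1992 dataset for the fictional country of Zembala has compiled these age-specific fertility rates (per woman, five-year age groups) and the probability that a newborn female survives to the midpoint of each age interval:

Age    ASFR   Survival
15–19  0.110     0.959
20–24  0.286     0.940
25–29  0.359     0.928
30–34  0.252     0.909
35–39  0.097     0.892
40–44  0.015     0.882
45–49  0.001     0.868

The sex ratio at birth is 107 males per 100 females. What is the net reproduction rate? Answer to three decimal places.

2.505

Proportion female at birth = 100 / (100 + 107) = 0.48309.
Per-age-group product (5 × ASFR × survival probability):
  15–19: 5 × 0.110 × 0.959 = 0.52745
  20–24: 5 × 0.286 × 0.940 = 1.34420
  25–29: 5 × 0.359 × 0.928 = 1.66576
  30–34: 5 × 0.252 × 0.909 = 1.14534
  35–39: 5 × 0.097 × 0.892 = 0.43262
  40–44: 5 × 0.015 × 0.882 = 0.06615
  45–49: 5 × 0.001 × 0.868 = 0.00434
Sum = 5.18586
NRR = 0.48309 × 5.18586 = 2.50524
With NRR above 1 the population is above replacement fertility.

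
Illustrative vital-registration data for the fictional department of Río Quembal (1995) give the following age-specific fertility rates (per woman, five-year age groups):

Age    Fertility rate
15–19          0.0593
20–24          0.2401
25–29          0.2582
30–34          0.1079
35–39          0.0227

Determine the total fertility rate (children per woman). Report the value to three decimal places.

Sum of ASFRs = 0.0593 + 0.2401 + 0.2582 + 0.1079 + 0.0227 = 0.6882
TFR = 5 × 0.6882 = 3.441

3.441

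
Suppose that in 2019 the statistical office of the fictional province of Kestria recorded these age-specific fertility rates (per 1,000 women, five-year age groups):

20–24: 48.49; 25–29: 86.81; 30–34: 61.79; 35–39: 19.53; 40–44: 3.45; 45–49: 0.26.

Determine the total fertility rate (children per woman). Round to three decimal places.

Sum of ASFRs = 48.49 + 86.81 + 61.79 + 19.53 + 3.45 + 0.26 = 220.33
TFR = 5 × 220.33 / 1000 = 1.10165

1.102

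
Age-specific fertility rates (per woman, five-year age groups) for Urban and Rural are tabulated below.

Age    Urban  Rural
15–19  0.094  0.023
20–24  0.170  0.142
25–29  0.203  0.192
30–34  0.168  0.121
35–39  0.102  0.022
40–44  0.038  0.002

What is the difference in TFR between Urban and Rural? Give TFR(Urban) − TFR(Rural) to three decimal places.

Urban:
  Sum of ASFRs = 0.094 + 0.170 + 0.203 + 0.168 + 0.102 + 0.038 = 0.775
  TFR = 5 × 0.775 = 3.875
Rural:
  Sum of ASFRs = 0.023 + 0.142 + 0.192 + 0.121 + 0.022 + 0.002 = 0.502
  TFR = 5 × 0.502 = 2.51
Difference = 3.875 − 2.51 = 1.365

1.365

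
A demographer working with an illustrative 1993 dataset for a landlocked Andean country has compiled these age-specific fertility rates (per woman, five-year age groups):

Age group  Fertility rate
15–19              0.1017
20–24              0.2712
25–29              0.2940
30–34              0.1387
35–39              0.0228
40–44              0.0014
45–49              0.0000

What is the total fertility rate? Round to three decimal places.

Sum of ASFRs = 0.1017 + 0.2712 + 0.2940 + 0.1387 + 0.0228 + 0.0014 + 0.0000 = 0.8298
TFR = 5 × 0.8298 = 4.149

4.149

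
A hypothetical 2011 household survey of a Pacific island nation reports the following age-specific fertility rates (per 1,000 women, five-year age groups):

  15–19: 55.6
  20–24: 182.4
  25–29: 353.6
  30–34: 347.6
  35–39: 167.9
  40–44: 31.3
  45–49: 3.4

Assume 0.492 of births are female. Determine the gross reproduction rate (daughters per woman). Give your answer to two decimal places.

Proportion female at birth = 0.492.
Sum of ASFRs = 55.6 + 182.4 + 353.6 + 347.6 + 167.9 + 31.3 + 3.4 = 1141.8
TFR = 5 × 1141.8 / 1000 = 5.709
GRR = 0.492 × 5.709 = 2.80883

2.81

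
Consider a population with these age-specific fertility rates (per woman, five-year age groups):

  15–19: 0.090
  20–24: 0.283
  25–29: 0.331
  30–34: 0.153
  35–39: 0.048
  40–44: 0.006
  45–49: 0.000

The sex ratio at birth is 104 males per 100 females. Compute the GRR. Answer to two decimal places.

2.23

Proportion female at birth = 100 / (100 + 104) = 0.49020.
Sum of ASFRs = 0.090 + 0.283 + 0.331 + 0.153 + 0.048 + 0.006 + 0.000 = 0.911
TFR = 5 × 0.911 = 4.555
GRR = 0.49020 × 4.555 = 2.23286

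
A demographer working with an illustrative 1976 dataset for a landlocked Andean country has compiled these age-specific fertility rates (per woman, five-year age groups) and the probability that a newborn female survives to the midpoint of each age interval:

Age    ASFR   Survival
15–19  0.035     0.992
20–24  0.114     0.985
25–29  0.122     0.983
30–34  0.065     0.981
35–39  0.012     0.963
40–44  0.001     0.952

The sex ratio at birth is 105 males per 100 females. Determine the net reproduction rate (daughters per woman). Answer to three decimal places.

Proportion female at birth = 100 / (100 + 105) = 0.48780.
Weighting each age-specific rate by interval width and survival:
  15–19: 5 × 0.035 × 0.992 = 0.17360
  20–24: 5 × 0.114 × 0.985 = 0.56145
  25–29: 5 × 0.122 × 0.983 = 0.59963
  30–34: 5 × 0.065 × 0.981 = 0.31883
  35–39: 5 × 0.012 × 0.963 = 0.05778
  40–44: 5 × 0.001 × 0.952 = 0.00476
Sum = 1.71605
NRR = 0.48780 × 1.71605 = 0.83709
NRR < 1, so the cohort does not fully replace itself.

0.837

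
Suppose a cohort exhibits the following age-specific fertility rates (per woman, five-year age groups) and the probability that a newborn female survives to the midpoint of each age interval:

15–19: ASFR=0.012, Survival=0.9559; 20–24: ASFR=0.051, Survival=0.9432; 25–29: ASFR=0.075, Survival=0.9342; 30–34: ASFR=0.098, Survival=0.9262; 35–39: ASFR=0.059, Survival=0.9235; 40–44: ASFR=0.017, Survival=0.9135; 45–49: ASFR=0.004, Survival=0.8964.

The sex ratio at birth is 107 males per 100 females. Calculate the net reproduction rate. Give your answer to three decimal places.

Proportion female at birth = 100 / (100 + 107) = 0.48309.
Survival-weighted fertility by age (5·fₓ·Sₓ):
  15–19: 5 × 0.012 × 0.9559 = 0.05735
  20–24: 5 × 0.051 × 0.9432 = 0.24052
  25–29: 5 × 0.075 × 0.9342 = 0.35033
  30–34: 5 × 0.098 × 0.9262 = 0.45384
  35–39: 5 × 0.059 × 0.9235 = 0.27243
  40–44: 5 × 0.017 × 0.9135 = 0.07765
  45–49: 5 × 0.004 × 0.8964 = 0.01793
Sum = 1.47005
NRR = 0.48309 × 1.47005 = 0.71017
With NRR below 1 the population is below replacement fertility.

0.710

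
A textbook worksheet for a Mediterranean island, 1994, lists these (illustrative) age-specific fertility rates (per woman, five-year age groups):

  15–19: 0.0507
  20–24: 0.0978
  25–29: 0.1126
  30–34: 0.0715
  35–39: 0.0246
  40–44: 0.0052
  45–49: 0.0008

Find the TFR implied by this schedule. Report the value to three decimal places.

Sum of ASFRs = 0.0507 + 0.0978 + 0.1126 + 0.0715 + 0.0246 + 0.0052 + 0.0008 = 0.3632
TFR = 5 × 0.3632 = 1.816

1.816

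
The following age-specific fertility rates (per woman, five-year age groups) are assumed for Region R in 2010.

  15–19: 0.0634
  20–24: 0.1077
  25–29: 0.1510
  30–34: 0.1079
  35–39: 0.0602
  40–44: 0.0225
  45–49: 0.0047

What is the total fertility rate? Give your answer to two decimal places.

Sum of ASFRs = 0.0634 + 0.1077 + 0.1510 + 0.1079 + 0.0602 + 0.0225 + 0.0047 = 0.5174
TFR = 5 × 0.5174 = 2.587

2.59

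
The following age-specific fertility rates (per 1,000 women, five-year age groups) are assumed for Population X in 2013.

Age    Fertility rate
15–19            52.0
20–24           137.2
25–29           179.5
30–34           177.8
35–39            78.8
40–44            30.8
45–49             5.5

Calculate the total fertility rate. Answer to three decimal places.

Sum of ASFRs = 52.0 + 137.2 + 179.5 + 177.8 + 78.8 + 30.8 + 5.5 = 661.6
TFR = 5 × 661.6 / 1000 = 3.308

3.308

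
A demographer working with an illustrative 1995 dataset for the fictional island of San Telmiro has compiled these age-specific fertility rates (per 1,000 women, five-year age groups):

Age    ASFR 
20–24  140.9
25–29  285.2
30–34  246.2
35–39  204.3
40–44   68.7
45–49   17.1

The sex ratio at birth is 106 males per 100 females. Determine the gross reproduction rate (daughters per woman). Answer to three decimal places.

Proportion female at birth = 100 / (100 + 106) = 0.48544.
Sum of ASFRs = 140.9 + 285.2 + 246.2 + 204.3 + 68.7 + 17.1 = 962.4
TFR = 5 × 962.4 / 1000 = 4.812
GRR = 0.48544 × 4.812 = 2.33594

2.336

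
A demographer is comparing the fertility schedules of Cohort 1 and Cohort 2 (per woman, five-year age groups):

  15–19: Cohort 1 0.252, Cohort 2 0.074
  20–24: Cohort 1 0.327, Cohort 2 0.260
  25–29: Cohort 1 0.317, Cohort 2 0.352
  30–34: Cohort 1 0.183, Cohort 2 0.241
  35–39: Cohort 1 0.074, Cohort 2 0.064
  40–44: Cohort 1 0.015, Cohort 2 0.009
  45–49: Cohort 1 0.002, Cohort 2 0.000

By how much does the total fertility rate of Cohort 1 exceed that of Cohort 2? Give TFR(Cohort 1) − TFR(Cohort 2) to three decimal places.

Cohort 1:
  Sum of ASFRs = 0.252 + 0.327 + 0.317 + 0.183 + 0.074 + 0.015 + 0.002 = 1.170
  TFR = 5 × 1.170 = 5.85
Cohort 2:
  Sum of ASFRs = 0.074 + 0.260 + 0.352 + 0.241 + 0.064 + 0.009 + 0.000 = 1.000
  TFR = 5 × 1.000 = 5
Difference = 5.85 − 5 = 0.85

0.850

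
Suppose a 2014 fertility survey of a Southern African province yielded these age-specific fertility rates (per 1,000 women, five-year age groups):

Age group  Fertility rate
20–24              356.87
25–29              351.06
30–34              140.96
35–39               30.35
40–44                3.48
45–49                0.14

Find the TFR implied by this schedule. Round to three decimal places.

Sum of ASFRs = 356.87 + 351.06 + 140.96 + 30.35 + 3.48 + 0.14 = 882.86
TFR = 5 × 882.86 / 1000 = 4.4143

4.414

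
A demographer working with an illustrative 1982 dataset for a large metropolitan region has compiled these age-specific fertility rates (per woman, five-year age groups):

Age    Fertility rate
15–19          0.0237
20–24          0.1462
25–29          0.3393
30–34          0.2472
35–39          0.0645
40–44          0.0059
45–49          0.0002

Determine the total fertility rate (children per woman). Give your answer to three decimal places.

4.135

Sum of ASFRs = 0.0237 + 0.1462 + 0.3393 + 0.2472 + 0.0645 + 0.0059 + 0.0002 = 0.8270
TFR = 5 × 0.8270 = 4.135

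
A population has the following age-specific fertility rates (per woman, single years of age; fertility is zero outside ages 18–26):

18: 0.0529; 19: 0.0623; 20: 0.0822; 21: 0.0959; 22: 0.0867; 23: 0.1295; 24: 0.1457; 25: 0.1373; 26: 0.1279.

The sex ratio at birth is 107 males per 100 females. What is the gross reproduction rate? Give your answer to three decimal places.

Proportion female at birth = 100 / (100 + 107) = 0.48309.
Sum of ASFRs = 0.0529 + 0.0623 + 0.0822 + 0.0959 + 0.0867 + 0.1295 + 0.1457 + 0.1373 + 0.1279 = 0.9204
TFR = 0.9204
GRR = 0.48309 × 0.9204 = 0.44464

0.445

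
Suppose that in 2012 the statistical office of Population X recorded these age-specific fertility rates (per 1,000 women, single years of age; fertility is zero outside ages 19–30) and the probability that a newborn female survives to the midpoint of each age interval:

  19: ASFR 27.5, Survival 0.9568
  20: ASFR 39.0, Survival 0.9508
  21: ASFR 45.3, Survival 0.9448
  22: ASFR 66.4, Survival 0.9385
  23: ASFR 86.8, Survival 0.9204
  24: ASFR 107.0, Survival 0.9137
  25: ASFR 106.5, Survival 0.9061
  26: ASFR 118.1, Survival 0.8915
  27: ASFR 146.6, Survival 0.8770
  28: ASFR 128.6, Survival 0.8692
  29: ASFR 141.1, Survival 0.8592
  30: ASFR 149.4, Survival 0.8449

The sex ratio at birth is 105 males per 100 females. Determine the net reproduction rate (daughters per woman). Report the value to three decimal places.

0.505

Proportion female at birth = 100 / (100 + 105) = 0.48780.
Per-age-group product (1 × ASFR × survival probability):
  19: 1 × 27.5/1000 × 0.9568 = 0.02631
  20: 1 × 39.0/1000 × 0.9508 = 0.03708
  21: 1 × 45.3/1000 × 0.9448 = 0.04280
  22: 1 × 66.4/1000 × 0.9385 = 0.06232
  23: 1 × 86.8/1000 × 0.9204 = 0.07989
  24: 1 × 107.0/1000 × 0.9137 = 0.09777
  25: 1 × 106.5/1000 × 0.9061 = 0.09650
  26: 1 × 118.1/1000 × 0.8915 = 0.10529
  27: 1 × 146.6/1000 × 0.8770 = 0.12857
  28: 1 × 128.6/1000 × 0.8692 = 0.11178
  29: 1 × 141.1/1000 × 0.8592 = 0.12123
  30: 1 × 149.4/1000 × 0.8449 = 0.12623
Sum = 1.03577
NRR = 0.48780 × 1.03577 = 0.50525
With NRR below 1 the population is below replacement fertility.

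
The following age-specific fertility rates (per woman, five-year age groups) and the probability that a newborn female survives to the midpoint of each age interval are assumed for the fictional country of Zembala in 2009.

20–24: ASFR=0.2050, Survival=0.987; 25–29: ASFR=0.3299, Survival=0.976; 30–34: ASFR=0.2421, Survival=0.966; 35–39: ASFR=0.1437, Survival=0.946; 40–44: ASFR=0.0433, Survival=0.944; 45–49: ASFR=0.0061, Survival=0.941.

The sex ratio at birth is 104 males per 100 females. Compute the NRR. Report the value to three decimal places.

Proportion female at birth = 100 / (100 + 104) = 0.49020.
Survival-weighted fertility by age (5·fₓ·Sₓ):
  20–24: 5 × 0.2050 × 0.987 = 1.01168
  25–29: 5 × 0.3299 × 0.976 = 1.60991
  30–34: 5 × 0.2421 × 0.966 = 1.16934
  35–39: 5 × 0.1437 × 0.946 = 0.67970
  40–44: 5 × 0.0433 × 0.944 = 0.20438
  45–49: 5 × 0.0061 × 0.941 = 0.02870
Sum = 4.70371
NRR = 0.49020 × 4.70371 = 2.30576

2.306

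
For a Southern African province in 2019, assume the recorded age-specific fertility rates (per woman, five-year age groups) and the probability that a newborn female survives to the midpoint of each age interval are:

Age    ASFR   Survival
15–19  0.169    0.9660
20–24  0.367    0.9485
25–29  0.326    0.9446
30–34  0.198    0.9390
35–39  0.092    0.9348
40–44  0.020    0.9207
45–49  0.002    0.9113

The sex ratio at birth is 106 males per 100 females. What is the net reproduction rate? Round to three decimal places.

Proportion female at birth = 100 / (100 + 106) = 0.48544.
Per-age-group product (5 × ASFR × survival probability):
  15–19: 5 × 0.169 × 0.9660 = 0.81627
  20–24: 5 × 0.367 × 0.9485 = 1.74050
  25–29: 5 × 0.326 × 0.9446 = 1.53970
  30–34: 5 × 0.198 × 0.9390 = 0.92961
  35–39: 5 × 0.092 × 0.9348 = 0.43001
  40–44: 5 × 0.020 × 0.9207 = 0.09207
  45–49: 5 × 0.002 × 0.9113 = 0.00911
Sum = 5.55727
NRR = 0.48544 × 5.55727 = 2.69772

2.698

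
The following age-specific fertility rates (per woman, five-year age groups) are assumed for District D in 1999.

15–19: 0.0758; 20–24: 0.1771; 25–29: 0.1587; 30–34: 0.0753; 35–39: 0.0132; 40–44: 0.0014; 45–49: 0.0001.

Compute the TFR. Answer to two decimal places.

2.51

Sum of ASFRs = 0.0758 + 0.1771 + 0.1587 + 0.0753 + 0.0132 + 0.0014 + 0.0001 = 0.5016
TFR = 5 × 0.5016 = 2.508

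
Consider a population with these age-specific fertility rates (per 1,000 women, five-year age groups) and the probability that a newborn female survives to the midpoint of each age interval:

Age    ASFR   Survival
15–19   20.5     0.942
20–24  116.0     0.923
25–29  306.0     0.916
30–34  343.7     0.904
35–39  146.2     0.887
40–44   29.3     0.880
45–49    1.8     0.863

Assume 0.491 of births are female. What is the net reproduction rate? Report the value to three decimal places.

Proportion female at birth = 0.491.
Weighting each age-specific rate by interval width and survival:
  15–19: 5 × 20.5/1000 × 0.942 = 0.09656
  20–24: 5 × 116.0/1000 × 0.923 = 0.53534
  25–29: 5 × 306.0/1000 × 0.916 = 1.40148
  30–34: 5 × 343.7/1000 × 0.904 = 1.55352
  35–39: 5 × 146.2/1000 × 0.887 = 0.64840
  40–44: 5 × 29.3/1000 × 0.880 = 0.12892
  45–49: 5 × 1.8/1000 × 0.863 = 0.00777
Sum = 4.37199
NRR = 0.491 × 4.37199 = 2.14665

2.147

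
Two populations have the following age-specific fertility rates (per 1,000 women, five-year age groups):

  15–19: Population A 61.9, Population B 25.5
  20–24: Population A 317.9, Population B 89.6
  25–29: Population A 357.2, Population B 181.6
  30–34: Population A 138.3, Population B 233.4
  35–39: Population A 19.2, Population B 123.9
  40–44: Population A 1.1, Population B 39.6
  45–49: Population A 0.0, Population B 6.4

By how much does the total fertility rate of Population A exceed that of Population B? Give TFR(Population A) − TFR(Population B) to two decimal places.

0.98

Population A:
  Sum of ASFRs = 61.9 + 317.9 + 357.2 + 138.3 + 19.2 + 1.1 + 0.0 = 895.6
  TFR = 5 × 895.6 / 1000 = 4.478
Population B:
  Sum of ASFRs = 25.5 + 89.6 + 181.6 + 233.4 + 123.9 + 39.6 + 6.4 = 700.0
  TFR = 5 × 700.0 / 1000 = 3.5
Difference = 4.478 − 3.5 = 0.978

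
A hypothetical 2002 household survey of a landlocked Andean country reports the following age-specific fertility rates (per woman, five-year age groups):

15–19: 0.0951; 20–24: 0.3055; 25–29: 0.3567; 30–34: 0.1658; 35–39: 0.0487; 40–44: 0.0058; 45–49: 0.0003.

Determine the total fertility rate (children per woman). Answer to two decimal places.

4.89

Sum of ASFRs = 0.0951 + 0.3055 + 0.3567 + 0.1658 + 0.0487 + 0.0058 + 0.0003 = 0.9779
TFR = 5 × 0.9779 = 4.8895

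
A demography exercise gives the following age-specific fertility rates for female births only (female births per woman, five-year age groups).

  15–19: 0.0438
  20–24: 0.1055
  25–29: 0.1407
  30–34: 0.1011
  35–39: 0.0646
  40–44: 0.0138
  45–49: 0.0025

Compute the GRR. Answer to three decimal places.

2.360

Sum of female ASFRs = 0.0438 + 0.1055 + 0.1407 + 0.1011 + 0.0646 + 0.0138 + 0.0025 = 0.4720
GRR = 5 × 0.4720 = 2.36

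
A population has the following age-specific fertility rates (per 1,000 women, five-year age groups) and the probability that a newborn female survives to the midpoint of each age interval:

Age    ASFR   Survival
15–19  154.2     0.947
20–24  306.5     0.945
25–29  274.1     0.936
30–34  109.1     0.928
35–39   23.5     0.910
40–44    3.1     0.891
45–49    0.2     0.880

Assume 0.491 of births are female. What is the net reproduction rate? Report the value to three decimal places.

Proportion female at birth = 0.491.
Weighting each age-specific rate by interval width and survival:
  15–19: 5 × 154.2/1000 × 0.947 = 0.73014
  20–24: 5 × 306.5/1000 × 0.945 = 1.44821
  25–29: 5 × 274.1/1000 × 0.936 = 1.28279
  30–34: 5 × 109.1/1000 × 0.928 = 0.50622
  35–39: 5 × 23.5/1000 × 0.910 = 0.10693
  40–44: 5 × 3.1/1000 × 0.891 = 0.01381
  45–49: 5 × 0.2/1000 × 0.880 = 0.00088
Sum = 4.08898
NRR = 0.491 × 4.08898 = 2.00769
With NRR above 1 the population is above replacement fertility.

2.008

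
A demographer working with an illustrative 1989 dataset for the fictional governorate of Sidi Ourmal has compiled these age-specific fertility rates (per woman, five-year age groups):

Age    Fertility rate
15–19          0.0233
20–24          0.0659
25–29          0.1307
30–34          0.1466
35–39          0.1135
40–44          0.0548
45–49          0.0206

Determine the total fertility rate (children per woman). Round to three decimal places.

2.777

Sum of ASFRs = 0.0233 + 0.0659 + 0.1307 + 0.1466 + 0.1135 + 0.0548 + 0.0206 = 0.5554
TFR = 5 × 0.5554 = 2.777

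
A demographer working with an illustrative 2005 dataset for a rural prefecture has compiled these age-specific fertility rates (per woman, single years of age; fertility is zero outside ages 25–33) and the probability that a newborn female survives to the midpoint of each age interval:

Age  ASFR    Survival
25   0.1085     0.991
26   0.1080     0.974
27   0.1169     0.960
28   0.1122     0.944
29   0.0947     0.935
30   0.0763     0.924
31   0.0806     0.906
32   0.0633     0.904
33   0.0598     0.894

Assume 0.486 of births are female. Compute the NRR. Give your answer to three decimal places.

0.376

Proportion female at birth = 0.486.
Survival-weighted fertility by age (1·fₓ·Sₓ):
  25: 1 × 0.1085 × 0.991 = 0.10752
  26: 1 × 0.1080 × 0.974 = 0.10519
  27: 1 × 0.1169 × 0.960 = 0.11222
  28: 1 × 0.1122 × 0.944 = 0.10592
  29: 1 × 0.0947 × 0.935 = 0.08854
  30: 1 × 0.0763 × 0.924 = 0.07050
  31: 1 × 0.0806 × 0.906 = 0.07302
  32: 1 × 0.0633 × 0.904 = 0.05722
  33: 1 × 0.0598 × 0.894 = 0.05346
Sum = 0.77359
NRR = 0.486 × 0.77359 = 0.37596
With NRR below 1 the population is below replacement fertility.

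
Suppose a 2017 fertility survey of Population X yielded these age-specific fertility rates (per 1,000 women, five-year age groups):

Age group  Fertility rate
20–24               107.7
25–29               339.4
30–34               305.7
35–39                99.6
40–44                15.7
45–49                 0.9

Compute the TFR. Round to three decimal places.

4.345

Sum of ASFRs = 107.7 + 339.4 + 305.7 + 99.6 + 15.7 + 0.9 = 869.0
TFR = 5 × 869.0 / 1000 = 4.345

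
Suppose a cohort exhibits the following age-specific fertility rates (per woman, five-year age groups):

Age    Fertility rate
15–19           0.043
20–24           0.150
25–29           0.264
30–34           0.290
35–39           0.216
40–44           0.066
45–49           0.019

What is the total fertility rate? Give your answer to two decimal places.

5.24

Sum of ASFRs = 0.043 + 0.150 + 0.264 + 0.290 + 0.216 + 0.066 + 0.019 = 1.048
TFR = 5 × 1.048 = 5.24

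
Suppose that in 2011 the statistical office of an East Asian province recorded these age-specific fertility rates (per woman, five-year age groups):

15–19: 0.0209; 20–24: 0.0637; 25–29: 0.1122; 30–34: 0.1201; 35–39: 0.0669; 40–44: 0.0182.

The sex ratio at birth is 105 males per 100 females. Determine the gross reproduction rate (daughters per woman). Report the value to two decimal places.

Proportion female at birth = 100 / (100 + 105) = 0.48780.
Sum of ASFRs = 0.0209 + 0.0637 + 0.1122 + 0.1201 + 0.0669 + 0.0182 = 0.4020
TFR = 5 × 0.4020 = 2.01
GRR = 0.48780 × 2.01 = 0.98048

0.98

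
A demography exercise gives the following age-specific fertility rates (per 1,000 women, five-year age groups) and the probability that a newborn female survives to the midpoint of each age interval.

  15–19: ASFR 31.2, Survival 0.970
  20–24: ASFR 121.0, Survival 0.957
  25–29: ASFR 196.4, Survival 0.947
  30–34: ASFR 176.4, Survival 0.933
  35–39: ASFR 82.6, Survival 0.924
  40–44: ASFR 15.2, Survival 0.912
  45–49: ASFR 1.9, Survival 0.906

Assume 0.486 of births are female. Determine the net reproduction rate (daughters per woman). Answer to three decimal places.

1.430

Proportion female at birth = 0.486.
Each age group contributes 5 × ASFR × survival:
  15–19: 5 × 31.2/1000 × 0.970 = 0.15132
  20–24: 5 × 121.0/1000 × 0.957 = 0.57899
  25–29: 5 × 196.4/1000 × 0.947 = 0.92995
  30–34: 5 × 176.4/1000 × 0.933 = 0.82291
  35–39: 5 × 82.6/1000 × 0.924 = 0.38161
  40–44: 5 × 15.2/1000 × 0.912 = 0.06931
  45–49: 5 × 1.9/1000 × 0.906 = 0.00861
Sum = 2.94270
NRR = 0.486 × 2.94270 = 1.43015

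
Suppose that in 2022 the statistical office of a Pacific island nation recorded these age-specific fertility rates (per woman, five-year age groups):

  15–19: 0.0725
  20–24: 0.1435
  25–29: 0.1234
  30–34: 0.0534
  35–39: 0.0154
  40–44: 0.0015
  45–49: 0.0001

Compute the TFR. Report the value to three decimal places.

Sum of ASFRs = 0.0725 + 0.1435 + 0.1234 + 0.0534 + 0.0154 + 0.0015 + 0.0001 = 0.4098
TFR = 5 × 0.4098 = 2.049

2.049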